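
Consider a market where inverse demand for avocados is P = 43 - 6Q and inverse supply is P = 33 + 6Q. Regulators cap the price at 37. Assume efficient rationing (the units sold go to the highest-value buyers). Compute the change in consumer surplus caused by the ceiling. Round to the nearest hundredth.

0.58

Without the control, 43 - 6Q = 33 + 6Q so Q* = 0.8333 and P* = 38.
At P = 37, sellers supply (37 - 33)/6 = 0.6667 while buyers want more, so the quantity traded is 0.6667 at price 37.
CS goes from (1/2)(0.8333)(5) = 2.0833 to 2.6667 (computed as (43 - 37)(0.6667) - (1/2)(6)(0.6667)^2), a change of 0.5833.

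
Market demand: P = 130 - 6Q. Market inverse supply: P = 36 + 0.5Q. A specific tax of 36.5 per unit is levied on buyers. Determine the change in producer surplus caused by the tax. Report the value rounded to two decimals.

-32.72

Without the tax, 130 - 6Q = 36 + 0.5Q so Q* = 14.4615 and P* = 43.2308.
With the tax, buyers' net willingness to pay falls by 36.5: (130 - 36.5) - 6Q = 36 + 0.5Q, so Q_t = 8.8462. Buyers pay P_b = 76.9231; sellers receive P_s = P_b - 36.5 = 40.4231.
PS falls from (1/2)(14.4615)(7.2308) = 52.284 to (1/2)(8.8462)(4.4231) = 19.5636, a change of -32.7204.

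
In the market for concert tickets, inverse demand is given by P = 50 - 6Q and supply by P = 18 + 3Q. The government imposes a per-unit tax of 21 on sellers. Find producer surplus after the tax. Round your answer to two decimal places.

2.24

Without the tax, 50 - 6Q = 18 + 3Q so Q* = 3.5556 and P* = 28.6667.
With the tax, sellers need 21 more per unit: 50 - 6Q = 18 + 3Q + 21, so Q_t = 1.2222. Buyers pay P_b = 42.6667; sellers receive P_s = P_b - 21 = 21.6667.
PS = (1/2)(Q_t)(P_s - 18) = (1/2)(1.2222)(3.6667) = 2.2407.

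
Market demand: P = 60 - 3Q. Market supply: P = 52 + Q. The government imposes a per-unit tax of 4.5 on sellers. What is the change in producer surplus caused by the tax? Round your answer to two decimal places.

Pre-tax equilibrium: 60 - 3Q = 52 + Q gives Q* = 2, P* = 54.
With the tax, sellers need 4.5 more per unit: 60 - 3Q = 52 + Q + 4.5, so Q_t = 0.875. Buyers pay P_b = 57.375; sellers receive P_s = P_b - 4.5 = 52.875.
Producers lose the trapezoid between P_s and P* out to Q_t plus the triangle from Q_t to Q*: change in PS = 0.3828 - 2 = -1.6172.

-1.62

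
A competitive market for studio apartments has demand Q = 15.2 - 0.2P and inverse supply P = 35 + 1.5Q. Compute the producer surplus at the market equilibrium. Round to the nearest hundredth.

29.84

Rewriting demand in inverse form: P = 76 - 5Q.
Set 76 - 5Q = 35 + 1.5Q, which gives 41 = 6.5Q, so Q* = 6.3077 and P* = 76 - 5(6.3077) = 44.4615.
PS is the area between P* and the supply curve from 0 to Q*: (1/2)(6.3077)(9.4615) = 29.8402.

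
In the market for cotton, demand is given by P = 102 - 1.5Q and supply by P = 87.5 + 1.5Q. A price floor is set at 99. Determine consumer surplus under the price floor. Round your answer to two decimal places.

Without the control, 102 - 1.5Q = 87.5 + 1.5Q so Q* = 4.8333 and P* = 94.75.
At P = 99, buyers demand (102 - 99)/1.5 = 2 while sellers would supply more, so the quantity traded is 2 at price 99.
CS is the triangle under demand above 99: (1/2)(2)(102 - 99) = 3.

3.00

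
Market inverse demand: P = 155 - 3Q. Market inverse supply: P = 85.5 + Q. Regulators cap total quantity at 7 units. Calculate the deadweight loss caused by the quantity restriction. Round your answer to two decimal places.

215.28

Unrestricted equilibrium: Q* = (155 - 85.5)/(3 + 1) = 17.375.
At Q = 7 the demand price is 155 - 3(7) = 134 and the supply price is 85.5 + (7) = 92.5.
Deadweight loss is the triangle between the curves from 7 to 17.375: (1/2)(134 - 92.5)(17.375 - 7) = 215.2812.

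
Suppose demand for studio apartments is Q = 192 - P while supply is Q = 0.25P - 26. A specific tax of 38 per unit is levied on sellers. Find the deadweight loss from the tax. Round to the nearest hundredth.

144.40

Rewriting demand in inverse form: P = 192 - Q.
Rewriting supply in inverse form: P = 104 + 4Q.
Without the tax, 192 - Q = 104 + 4Q so Q* = 17.6 and P* = 174.4.
A tax on sellers shifts supply up by 38: 192 - Q = 104 + 4Q + 38, so Q_t = 10. Buyers pay P_b = 182; sellers receive P_s = P_b - 38 = 144.
Deadweight loss is the triangle between the curves from Q_t to Q*: (1/2)(17.6 - 10)(38) = 144.4.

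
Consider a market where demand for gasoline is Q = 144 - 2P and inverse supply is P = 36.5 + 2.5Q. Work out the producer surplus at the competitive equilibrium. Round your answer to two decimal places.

175.03

Rewriting demand in inverse form: P = 72 - 0.5Q.
Set 72 - 0.5Q = 36.5 + 2.5Q, which gives 35.5 = 3Q, so Q* = 11.8333 and P* = 72 - 0.5(11.8333) = 66.0833.
PS is the area between P* and the supply curve from 0 to Q*: (1/2)(11.8333)(29.5833) = 175.0347.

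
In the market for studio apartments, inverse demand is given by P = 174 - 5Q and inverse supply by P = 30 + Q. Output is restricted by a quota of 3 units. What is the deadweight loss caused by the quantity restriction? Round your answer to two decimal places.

1323.00

Without the quota, 174 - 5Q = 30 + Q gives Q* = 24.
At Q = 3 the demand price is 174 - 5(3) = 159 and the supply price is 30 + (3) = 33.
DWL = (1/2)(gap between curves at 3) x (Q* - 3) = (1/2)(126)(21) = 1323.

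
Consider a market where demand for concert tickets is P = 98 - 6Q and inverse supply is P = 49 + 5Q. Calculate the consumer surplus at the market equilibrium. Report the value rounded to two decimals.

Setting demand equal to supply, 49 = 11Q, so Q* = 4.4545 and P* = 71.2727.
CS is the area between the demand curve and P* from 0 to Q*: (1/2)(4.4545)(26.7273) = 59.5289.

59.53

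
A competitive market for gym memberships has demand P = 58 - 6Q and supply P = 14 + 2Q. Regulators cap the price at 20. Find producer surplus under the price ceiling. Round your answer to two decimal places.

Without the control, 58 - 6Q = 14 + 2Q so Q* = 5.5 and P* = 25.
At the ceiling price 20, quantity supplied is (20 - 14)/2 = 3; supply is the short side, so Q = 3 trades at P = 20.
PS is the triangle above supply below 20: (1/2)(3)(20 - 14) = 9.

9.00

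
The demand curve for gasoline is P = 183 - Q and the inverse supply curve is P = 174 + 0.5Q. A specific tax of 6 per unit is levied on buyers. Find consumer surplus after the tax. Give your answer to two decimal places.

2.00

Pre-tax equilibrium: 183 - Q = 174 + 0.5Q gives Q* = 6, P* = 177.
A tax on buyers shifts demand down by 6: (183 - 6) - Q = 174 + 0.5Q, so Q_t = 2. Buyers pay P_b = 181; sellers receive P_s = P_b - 6 = 175.
Consumer surplus is the triangle under demand above P_b: (1/2)(2)(183 - 181) = 2.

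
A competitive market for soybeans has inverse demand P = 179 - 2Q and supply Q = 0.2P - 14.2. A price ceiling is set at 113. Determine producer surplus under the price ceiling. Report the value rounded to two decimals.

176.40

Rewriting supply in inverse form: P = 71 + 5Q.
Free-market equilibrium: 179 - 2Q = 71 + 5Q gives Q* = 15.4286, P* = 148.1429.
At P = 113, sellers supply (113 - 71)/5 = 8.4 while buyers want more, so the quantity traded is 8.4 at price 113.
PS is the triangle above supply below 113: (1/2)(8.4)(113 - 71) = 176.4.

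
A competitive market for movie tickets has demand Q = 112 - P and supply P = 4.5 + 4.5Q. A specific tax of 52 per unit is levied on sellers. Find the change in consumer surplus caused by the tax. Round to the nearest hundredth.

-140.10

Rewriting demand in inverse form: P = 112 - Q.
Without the tax, 112 - Q = 4.5 + 4.5Q so Q* = 19.5455 and P* = 92.4545.
With the tax, sellers need 52 more per unit: 112 - Q = 4.5 + 4.5Q + 52, so Q_t = 10.0909. Buyers pay P_b = 101.9091; sellers receive P_s = P_b - 52 = 49.9091.
CS falls from (1/2)(19.5455)(19.5455) = 191.0124 to (1/2)(10.0909)(10.0909) = 50.9132, a change of -140.0992.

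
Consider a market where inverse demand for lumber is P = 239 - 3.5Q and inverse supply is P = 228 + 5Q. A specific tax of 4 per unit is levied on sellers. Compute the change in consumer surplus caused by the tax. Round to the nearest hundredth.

-1.74

Pre-tax equilibrium: 239 - 3.5Q = 228 + 5Q gives Q* = 1.2941, P* = 234.4706.
A tax on sellers shifts supply up by 4: 239 - 3.5Q = 228 + 5Q + 4, so Q_t = 0.8235. Buyers pay P_b = 236.1176; sellers receive P_s = P_b - 4 = 232.1176.
Consumers lose the trapezoid between P* and P_b out to Q_t plus the triangle from Q_t to Q*: change in CS = 1.1869 - 2.9308 = -1.7439.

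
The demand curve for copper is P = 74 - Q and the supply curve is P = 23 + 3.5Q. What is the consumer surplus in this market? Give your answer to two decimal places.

Setting demand equal to supply, 51 = 4.5Q, so Q* = 11.3333 and P* = 62.6667.
Consumer surplus is the triangle under demand above P*: (1/2)(11.3333)(74 - 62.6667) = (1/2)(11.3333)(11.3333) = 64.2222.

64.22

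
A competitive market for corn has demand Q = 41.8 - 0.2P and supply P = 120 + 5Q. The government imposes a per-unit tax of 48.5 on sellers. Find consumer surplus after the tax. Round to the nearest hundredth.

41.01

Rewriting demand in inverse form: P = 209 - 5Q.
Without the tax, 209 - 5Q = 120 + 5Q so Q* = 8.9 and P* = 164.5.
A tax on sellers shifts supply up by 48.5: 209 - 5Q = 120 + 5Q + 48.5, so Q_t = 4.05. Buyers pay P_b = 188.75; sellers receive P_s = P_b - 48.5 = 140.25.
CS = (1/2)(Q_t)(209 - P_b) = (1/2)(4.05)(20.25) = 41.0063.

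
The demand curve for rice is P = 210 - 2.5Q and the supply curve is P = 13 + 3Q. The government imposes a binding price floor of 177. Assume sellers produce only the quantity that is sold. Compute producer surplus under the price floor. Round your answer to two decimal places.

1903.44

Without the control, 210 - 2.5Q = 13 + 3Q so Q* = 35.8182 and P* = 120.4545.
At P = 177, buyers demand (210 - 177)/2.5 = 13.2 while sellers would supply more, so the quantity traded is 13.2 at price 177.
The supply price at Q = 13.2 is 52.6. PS is the trapezoid between 177 and supply over [0, 13.2]: (1/2)[(177 - 13) + (177 - 52.6)](13.2) = 1903.44.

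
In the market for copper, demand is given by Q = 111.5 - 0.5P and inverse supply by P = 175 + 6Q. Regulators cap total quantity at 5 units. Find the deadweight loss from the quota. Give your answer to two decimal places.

4.00

Rewriting demand in inverse form: P = 223 - 2Q.
Without the quota, 223 - 2Q = 175 + 6Q gives Q* = 6.
At Q = 5 the demand price is 223 - 2(5) = 213 and the supply price is 175 + 6(5) = 205.
DWL = (1/2)(gap between curves at 5) x (Q* - 5) = (1/2)(8)(1) = 4.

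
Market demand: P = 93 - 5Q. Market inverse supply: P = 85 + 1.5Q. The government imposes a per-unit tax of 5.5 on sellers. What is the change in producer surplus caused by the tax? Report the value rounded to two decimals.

Without the tax, 93 - 5Q = 85 + 1.5Q so Q* = 1.2308 and P* = 86.8462.
With the tax, sellers need 5.5 more per unit: 93 - 5Q = 85 + 1.5Q + 5.5, so Q_t = 0.3846. Buyers pay P_b = 91.0769; sellers receive P_s = P_b - 5.5 = 85.5769.
Producers lose the trapezoid between P_s and P* out to Q_t plus the triangle from Q_t to Q*: change in PS = 0.1109 - 1.1361 = -1.0251.

-1.03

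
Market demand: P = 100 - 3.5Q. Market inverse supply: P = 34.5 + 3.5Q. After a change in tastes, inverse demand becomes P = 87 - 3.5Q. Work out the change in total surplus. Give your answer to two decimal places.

Initial equilibrium: Q_0 = 9.3571, P_0 = 67.25; CS_0 = (1/2)(9.3571)(32.75) = 153.2232, PS_0 = (1/2)(9.3571)(32.75) = 153.2232.
New equilibrium: 87 - 3.5Q = 34.5 + 3.5Q gives Q_1 = 7.5, P_1 = 60.75; CS_1 = 98.4375, PS_1 = 98.4375.
Change in total surplus = (98.4375 + 98.4375) - (153.2232 + 153.2232) = -109.5714.

-109.57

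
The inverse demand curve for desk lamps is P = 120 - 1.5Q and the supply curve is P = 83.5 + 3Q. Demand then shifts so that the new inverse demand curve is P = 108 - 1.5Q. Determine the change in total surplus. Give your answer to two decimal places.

-81.33

Initial equilibrium: Q_0 = 8.1111, P_0 = 107.8333; CS_0 = (1/2)(8.1111)(12.1667) = 49.3426, PS_0 = (1/2)(8.1111)(24.3333) = 98.6852.
New equilibrium: 108 - 1.5Q = 83.5 + 3Q gives Q_1 = 5.4444, P_1 = 99.8333; CS_1 = 22.2315, PS_1 = 44.463.
Change in total surplus = (22.2315 + 44.463) - (49.3426 + 98.6852) = -81.3333.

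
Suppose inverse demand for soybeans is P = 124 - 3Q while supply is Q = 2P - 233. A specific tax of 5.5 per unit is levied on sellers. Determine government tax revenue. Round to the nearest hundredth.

Rewriting supply in inverse form: P = 116.5 + 0.5Q.
Without the tax, 124 - 3Q = 116.5 + 0.5Q so Q* = 2.1429 and P* = 117.5714.
A tax on sellers shifts supply up by 5.5: 124 - 3Q = 116.5 + 0.5Q + 5.5, so Q_t = 0.5714. Buyers pay P_b = 122.2857; sellers receive P_s = P_b - 5.5 = 116.7857.
Tax revenue = t x Q_t = 5.5 x 0.5714 = 3.1429.

3.14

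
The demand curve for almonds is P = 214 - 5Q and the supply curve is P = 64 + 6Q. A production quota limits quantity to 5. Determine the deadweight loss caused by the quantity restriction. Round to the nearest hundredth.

Unrestricted equilibrium: Q* = (214 - 64)/(5 + 6) = 13.6364.
At Q = 5 the demand price is 214 - 5(5) = 189 and the supply price is 64 + 6(5) = 94.
Deadweight loss is the triangle between the curves from 5 to 13.6364: (1/2)(189 - 94)(13.6364 - 5) = 410.2273.

410.23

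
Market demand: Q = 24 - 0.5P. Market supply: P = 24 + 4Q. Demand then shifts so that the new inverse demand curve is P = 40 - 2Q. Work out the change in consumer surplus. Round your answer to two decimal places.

Rewriting demand in inverse form: P = 48 - 2Q.
Initial equilibrium: Q_0 = 4, P_0 = 40; CS_0 = (1/2)(4)(8) = 16, PS_0 = (1/2)(4)(16) = 32.
New equilibrium: 40 - 2Q = 24 + 4Q gives Q_1 = 2.6667, P_1 = 34.6667; CS_1 = 7.1111, PS_1 = 14.2222.
Change in consumer surplus = 7.1111 - 16 = -8.8889.

-8.89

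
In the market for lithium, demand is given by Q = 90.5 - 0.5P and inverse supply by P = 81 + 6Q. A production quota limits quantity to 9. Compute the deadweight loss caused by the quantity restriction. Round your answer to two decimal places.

49.00

Rewriting demand in inverse form: P = 181 - 2Q.
Unrestricted equilibrium: Q* = (181 - 81)/(2 + 6) = 12.5.
At Q = 9 the demand price is 181 - 2(9) = 163 and the supply price is 81 + 6(9) = 135.
Deadweight loss is the triangle between the curves from 9 to 12.5: (1/2)(163 - 135)(12.5 - 9) = 49.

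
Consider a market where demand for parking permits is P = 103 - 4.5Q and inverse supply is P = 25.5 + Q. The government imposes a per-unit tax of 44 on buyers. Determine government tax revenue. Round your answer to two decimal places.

268.00

Pre-tax equilibrium: 103 - 4.5Q = 25.5 + Q gives Q* = 14.0909, P* = 39.5909.
With the tax, buyers' net willingness to pay falls by 44: (103 - 44) - 4.5Q = 25.5 + Q, so Q_t = 6.0909. Buyers pay P_b = 75.5909; sellers receive P_s = P_b - 44 = 31.5909.
Tax revenue = t x Q_t = 44 x 6.0909 = 268.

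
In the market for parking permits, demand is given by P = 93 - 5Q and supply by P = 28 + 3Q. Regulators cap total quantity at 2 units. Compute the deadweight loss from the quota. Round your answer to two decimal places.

150.06

Without the quota, 93 - 5Q = 28 + 3Q gives Q* = 8.125.
At Q = 2 the demand price is 93 - 5(2) = 83 and the supply price is 28 + 3(2) = 34.
DWL = (1/2)(gap between curves at 2) x (Q* - 2) = (1/2)(49)(6.125) = 150.0625.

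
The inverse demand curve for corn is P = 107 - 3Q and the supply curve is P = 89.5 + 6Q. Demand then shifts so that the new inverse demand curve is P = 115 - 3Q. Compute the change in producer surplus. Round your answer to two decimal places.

Initial equilibrium: Q_0 = 1.9444, P_0 = 101.1667; CS_0 = (1/2)(1.9444)(5.8333) = 5.6713, PS_0 = (1/2)(1.9444)(11.6667) = 11.3426.
New equilibrium: 115 - 3Q = 89.5 + 6Q gives Q_1 = 2.8333, P_1 = 106.5; CS_1 = 12.0417, PS_1 = 24.0833.
Change in producer surplus = 24.0833 - 11.3426 = 12.7407.

12.74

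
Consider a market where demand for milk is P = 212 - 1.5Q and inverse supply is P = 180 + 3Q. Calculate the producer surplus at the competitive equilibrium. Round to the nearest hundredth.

75.85

Setting demand equal to supply, 32 = 4.5Q, so Q* = 7.1111 and P* = 201.3333.
The supply curve's price intercept is 180, so PS = (1/2)(Q*)(P* - 180) = (1/2)(7.1111)(21.3333) = 75.8519.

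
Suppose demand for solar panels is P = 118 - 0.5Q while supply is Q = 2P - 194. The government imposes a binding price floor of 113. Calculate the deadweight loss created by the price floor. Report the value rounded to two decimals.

Rewriting supply in inverse form: P = 97 + 0.5Q.
Free-market equilibrium: 118 - 0.5Q = 97 + 0.5Q gives Q* = 21, P* = 107.5.
At the floor price 113, quantity demanded is (118 - 113)/0.5 = 10; demand is the short side, so Q = 10 trades at P = 113.
The lost-trades triangle has base Q* - 10 = 11 and height equal to the gap between the curves at Q = 10, which is 113 - 102 = 11. DWL = (1/2)(11)(11) = 60.5.

60.50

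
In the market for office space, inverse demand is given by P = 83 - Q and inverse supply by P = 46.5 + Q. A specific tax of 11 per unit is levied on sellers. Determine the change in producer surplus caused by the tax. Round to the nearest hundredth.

Without the tax, 83 - Q = 46.5 + Q so Q* = 18.25 and P* = 64.75.
A tax on sellers shifts supply up by 11: 83 - Q = 46.5 + Q + 11, so Q_t = 12.75. Buyers pay P_b = 70.25; sellers receive P_s = P_b - 11 = 59.25.
PS falls from (1/2)(18.25)(18.25) = 166.5312 to (1/2)(12.75)(12.75) = 81.2812, a change of -85.25.

-85.25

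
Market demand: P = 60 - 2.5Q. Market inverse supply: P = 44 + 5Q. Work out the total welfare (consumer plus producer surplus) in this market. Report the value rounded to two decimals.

17.07

Set 60 - 2.5Q = 44 + 5Q, which gives 16 = 7.5Q, so Q* = 2.1333 and P* = 60 - 2.5(2.1333) = 54.6667.
CS = (1/2)(2.1333)(5.3333) = 5.6889 and PS = (1/2)(2.1333)(10.6667) = 11.3778, so total surplus = 17.0667.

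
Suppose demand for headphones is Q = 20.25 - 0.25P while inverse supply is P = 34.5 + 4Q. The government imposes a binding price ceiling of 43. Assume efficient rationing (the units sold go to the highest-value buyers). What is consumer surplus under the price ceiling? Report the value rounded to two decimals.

Rewriting demand in inverse form: P = 81 - 4Q.
Free-market equilibrium: 81 - 4Q = 34.5 + 4Q gives Q* = 5.8125, P* = 57.75.
At P = 43, sellers supply (43 - 34.5)/4 = 2.125 while buyers want more, so the quantity traded is 2.125 at price 43.
The demand price at Q = 2.125 is 72.5. CS is the trapezoid between demand and 43 over [0, 2.125]: (1/2)[(81 - 43) + (72.5 - 43)](2.125) = 71.7188.

71.72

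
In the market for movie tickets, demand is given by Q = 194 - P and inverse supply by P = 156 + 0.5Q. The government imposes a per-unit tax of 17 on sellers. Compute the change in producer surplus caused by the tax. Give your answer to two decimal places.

Rewriting demand in inverse form: P = 194 - Q.
Without the tax, 194 - Q = 156 + 0.5Q so Q* = 25.3333 and P* = 168.6667.
With the tax, sellers need 17 more per unit: 194 - Q = 156 + 0.5Q + 17, so Q_t = 14. Buyers pay P_b = 180; sellers receive P_s = P_b - 17 = 163.
Producers lose the trapezoid between P_s and P* out to Q_t plus the triangle from Q_t to Q*: change in PS = 49 - 160.4444 = -111.4444.

-111.44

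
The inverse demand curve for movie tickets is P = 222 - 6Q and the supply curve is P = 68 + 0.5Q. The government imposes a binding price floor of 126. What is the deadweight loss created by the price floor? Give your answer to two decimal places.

192.31

Without the control, 222 - 6Q = 68 + 0.5Q so Q* = 23.6923 and P* = 79.8462.
At P = 126, buyers demand (222 - 126)/6 = 16 while sellers would supply more, so the quantity traded is 16 at price 126.
The lost-trades triangle has base Q* - 16 = 7.6923 and height equal to the gap between the curves at Q = 16, which is 126 - 76 = 50. DWL = (1/2)(7.6923)(50) = 192.3077.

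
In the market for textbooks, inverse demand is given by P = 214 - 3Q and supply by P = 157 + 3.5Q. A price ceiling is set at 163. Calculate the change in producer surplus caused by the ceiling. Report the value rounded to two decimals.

-129.43

Free-market equilibrium: 214 - 3Q = 157 + 3.5Q gives Q* = 8.7692, P* = 187.6923.
At P = 163, sellers supply (163 - 157)/3.5 = 1.7143 while buyers want more, so the quantity traded is 1.7143 at price 163.
PS goes from (1/2)(8.7692)(30.6923) = 134.574 to 5.1429 (computed as (163 - 157)(1.7143) - (1/2)(3.5)(1.7143)^2), a change of -129.4311.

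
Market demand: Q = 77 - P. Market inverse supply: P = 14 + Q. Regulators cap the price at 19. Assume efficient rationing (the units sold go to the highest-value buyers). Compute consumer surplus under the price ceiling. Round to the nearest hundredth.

Rewriting demand in inverse form: P = 77 - Q.
Free-market equilibrium: 77 - Q = 14 + Q gives Q* = 31.5, P* = 45.5.
At P = 19, sellers supply (19 - 14)/1 = 5 while buyers want more, so the quantity traded is 5 at price 19.
The demand price at Q = 5 is 72. CS is the trapezoid between demand and 19 over [0, 5]: (1/2)[(77 - 19) + (72 - 19)](5) = 277.5.

277.50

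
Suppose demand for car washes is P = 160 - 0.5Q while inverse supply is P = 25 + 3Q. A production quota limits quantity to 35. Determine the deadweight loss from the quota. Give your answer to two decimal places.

22.32

Without the quota, 160 - 0.5Q = 25 + 3Q gives Q* = 38.5714.
At Q = 35 the demand price is 160 - 0.5(35) = 142.5 and the supply price is 25 + 3(35) = 130.
DWL = (1/2)(gap between curves at 35) x (Q* - 35) = (1/2)(12.5)(3.5714) = 22.3214.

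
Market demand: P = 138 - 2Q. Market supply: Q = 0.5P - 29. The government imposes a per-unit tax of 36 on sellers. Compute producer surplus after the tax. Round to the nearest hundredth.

121.00

Rewriting supply in inverse form: P = 58 + 2Q.
Pre-tax equilibrium: 138 - 2Q = 58 + 2Q gives Q* = 20, P* = 98.
With the tax, sellers need 36 more per unit: 138 - 2Q = 58 + 2Q + 36, so Q_t = 11. Buyers pay P_b = 116; sellers receive P_s = P_b - 36 = 80.
PS = (1/2)(Q_t)(P_s - 58) = (1/2)(11)(22) = 121.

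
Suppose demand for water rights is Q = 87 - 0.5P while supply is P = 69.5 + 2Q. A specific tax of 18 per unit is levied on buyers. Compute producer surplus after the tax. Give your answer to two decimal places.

Rewriting demand in inverse form: P = 174 - 2Q.
Pre-tax equilibrium: 174 - 2Q = 69.5 + 2Q gives Q* = 26.125, P* = 121.75.
With the tax, buyers' net willingness to pay falls by 18: (174 - 18) - 2Q = 69.5 + 2Q, so Q_t = 21.625. Buyers pay P_b = 130.75; sellers receive P_s = P_b - 18 = 112.75.
Producer surplus is the triangle above supply below P_s: (1/2)(21.625)(112.75 - 69.5) = 467.6406.

467.64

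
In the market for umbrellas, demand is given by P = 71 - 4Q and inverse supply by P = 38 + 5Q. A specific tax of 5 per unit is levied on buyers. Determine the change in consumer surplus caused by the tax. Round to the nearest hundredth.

Without the tax, 71 - 4Q = 38 + 5Q so Q* = 3.6667 and P* = 56.3333.
A tax on buyers shifts demand down by 5: (71 - 5) - 4Q = 38 + 5Q, so Q_t = 3.1111. Buyers pay P_b = 58.5556; sellers receive P_s = P_b - 5 = 53.5556.
Consumers lose the trapezoid between P* and P_b out to Q_t plus the triangle from Q_t to Q*: change in CS = 19.358 - 26.8889 = -7.5309.

-7.53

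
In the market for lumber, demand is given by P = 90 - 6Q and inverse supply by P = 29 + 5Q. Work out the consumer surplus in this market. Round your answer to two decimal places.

92.26

Equilibrium: 90 - 6Q = 29 + 5Q, so Q* = 5.5455 and P* = 56.7273.
The demand choke price is 90, so CS = (1/2)(Q*)(90 - P*) = (1/2)(5.5455)(33.2727) = 92.2562.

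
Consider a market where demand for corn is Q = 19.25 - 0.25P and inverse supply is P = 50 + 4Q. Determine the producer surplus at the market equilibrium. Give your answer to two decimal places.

22.78

Rewriting demand in inverse form: P = 77 - 4Q.
Setting demand equal to supply, 27 = 8Q, so Q* = 3.375 and P* = 63.5.
The supply curve's price intercept is 50, so PS = (1/2)(Q*)(P* - 50) = (1/2)(3.375)(13.5) = 22.7812.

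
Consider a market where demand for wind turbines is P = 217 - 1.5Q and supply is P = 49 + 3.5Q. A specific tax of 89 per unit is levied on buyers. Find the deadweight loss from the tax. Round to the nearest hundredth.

792.10

Pre-tax equilibrium: 217 - 1.5Q = 49 + 3.5Q gives Q* = 33.6, P* = 166.6.
With the tax, buyers' net willingness to pay falls by 89: (217 - 89) - 1.5Q = 49 + 3.5Q, so Q_t = 15.8. Buyers pay P_b = 193.3; sellers receive P_s = P_b - 89 = 104.3.
The welfare triangle lost has base Q* - Q_t = 17.8 and height t = 89, so DWL = (1/2)(17.8)(89) = 792.1.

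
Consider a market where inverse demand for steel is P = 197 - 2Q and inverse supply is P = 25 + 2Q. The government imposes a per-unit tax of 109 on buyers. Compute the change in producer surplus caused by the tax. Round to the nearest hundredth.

Without the tax, 197 - 2Q = 25 + 2Q so Q* = 43 and P* = 111.
A tax on buyers shifts demand down by 109: (197 - 109) - 2Q = 25 + 2Q, so Q_t = 15.75. Buyers pay P_b = 165.5; sellers receive P_s = P_b - 109 = 56.5.
Producers lose the trapezoid between P_s and P* out to Q_t plus the triangle from Q_t to Q*: change in PS = 248.0625 - 1849 = -1600.9375.

-1600.94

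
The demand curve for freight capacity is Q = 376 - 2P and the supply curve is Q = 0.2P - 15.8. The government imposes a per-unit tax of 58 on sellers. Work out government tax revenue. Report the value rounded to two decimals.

Rewriting demand in inverse form: P = 188 - 0.5Q.
Rewriting supply in inverse form: P = 79 + 5Q.
Pre-tax equilibrium: 188 - 0.5Q = 79 + 5Q gives Q* = 19.8182, P* = 178.0909.
A tax on sellers shifts supply up by 58: 188 - 0.5Q = 79 + 5Q + 58, so Q_t = 9.2727. Buyers pay P_b = 183.3636; sellers receive P_s = P_b - 58 = 125.3636.
Tax revenue = t x Q_t = 58 x 9.2727 = 537.8182.

537.82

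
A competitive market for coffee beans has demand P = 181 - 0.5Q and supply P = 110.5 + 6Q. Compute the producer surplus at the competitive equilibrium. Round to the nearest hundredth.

Equilibrium: 181 - 0.5Q = 110.5 + 6Q, so Q* = 10.8462 and P* = 175.5769.
The supply curve's price intercept is 110.5, so PS = (1/2)(Q*)(P* - 110.5) = (1/2)(10.8462)(65.0769) = 352.9172.

352.92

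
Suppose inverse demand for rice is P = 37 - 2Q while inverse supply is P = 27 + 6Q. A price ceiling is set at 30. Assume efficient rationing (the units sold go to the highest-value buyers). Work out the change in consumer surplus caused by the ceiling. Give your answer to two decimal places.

1.69

Free-market equilibrium: 37 - 2Q = 27 + 6Q gives Q* = 1.25, P* = 34.5.
At P = 30, sellers supply (30 - 27)/6 = 0.5 while buyers want more, so the quantity traded is 0.5 at price 30.
CS goes from (1/2)(1.25)(2.5) = 1.5625 to 3.25 (computed as (37 - 30)(0.5) - (1/2)(2)(0.5)^2), a change of 1.6875.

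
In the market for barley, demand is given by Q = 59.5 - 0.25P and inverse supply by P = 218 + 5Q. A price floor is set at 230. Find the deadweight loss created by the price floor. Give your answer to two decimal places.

0.22

Rewriting demand in inverse form: P = 238 - 4Q.
Without the control, 238 - 4Q = 218 + 5Q so Q* = 2.2222 and P* = 229.1111.
At the floor price 230, quantity demanded is (238 - 230)/4 = 2; demand is the short side, so Q = 2 trades at P = 230.
At Q = 2 the demand price is 230 and the supply price is 228. Deadweight loss is the triangle between the curves from 2 to 2.2222: (1/2)(230 - 228)(2.2222 - 2) = 0.2222.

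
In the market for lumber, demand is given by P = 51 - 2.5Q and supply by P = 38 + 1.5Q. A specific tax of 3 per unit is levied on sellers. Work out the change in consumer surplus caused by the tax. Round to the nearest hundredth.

Without the tax, 51 - 2.5Q = 38 + 1.5Q so Q* = 3.25 and P* = 42.875.
With the tax, sellers need 3 more per unit: 51 - 2.5Q = 38 + 1.5Q + 3, so Q_t = 2.5. Buyers pay P_b = 44.75; sellers receive P_s = P_b - 3 = 41.75.
Consumers lose the trapezoid between P* and P_b out to Q_t plus the triangle from Q_t to Q*: change in CS = 7.8125 - 13.2031 = -5.3906.

-5.39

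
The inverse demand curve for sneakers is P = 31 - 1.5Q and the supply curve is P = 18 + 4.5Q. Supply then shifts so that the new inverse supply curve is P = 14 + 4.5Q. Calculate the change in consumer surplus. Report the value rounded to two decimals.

2.50

Initial equilibrium: Q_0 = 2.1667, P_0 = 27.75; CS_0 = (1/2)(2.1667)(3.25) = 3.5208, PS_0 = (1/2)(2.1667)(9.75) = 10.5625.
New equilibrium: 31 - 1.5Q = 14 + 4.5Q gives Q_1 = 2.8333, P_1 = 26.75; CS_1 = 6.0208, PS_1 = 18.0625.
Change in consumer surplus = 6.0208 - 3.5208 = 2.5.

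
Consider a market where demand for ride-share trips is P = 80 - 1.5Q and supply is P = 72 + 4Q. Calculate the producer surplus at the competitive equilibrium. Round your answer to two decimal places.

4.23

Equilibrium: 80 - 1.5Q = 72 + 4Q, so Q* = 1.4545 and P* = 77.8182.
Producer surplus is the triangle above supply below P*: (1/2)(1.4545)(77.8182 - 72) = (1/2)(1.4545)(5.8182) = 4.2314.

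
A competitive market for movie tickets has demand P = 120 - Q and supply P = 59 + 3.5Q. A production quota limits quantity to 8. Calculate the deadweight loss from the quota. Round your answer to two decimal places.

Without the quota, 120 - Q = 59 + 3.5Q gives Q* = 13.5556.
At Q = 8 the demand price is 120 - (8) = 112 and the supply price is 59 + 3.5(8) = 87.
Deadweight loss is the triangle between the curves from 8 to 13.5556: (1/2)(112 - 87)(13.5556 - 8) = 69.4444.

69.44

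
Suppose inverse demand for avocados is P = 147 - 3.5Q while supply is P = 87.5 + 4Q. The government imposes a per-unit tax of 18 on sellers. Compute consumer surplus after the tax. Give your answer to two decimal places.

53.58

Pre-tax equilibrium: 147 - 3.5Q = 87.5 + 4Q gives Q* = 7.9333, P* = 119.2333.
A tax on sellers shifts supply up by 18: 147 - 3.5Q = 87.5 + 4Q + 18, so Q_t = 5.5333. Buyers pay P_b = 127.6333; sellers receive P_s = P_b - 18 = 109.6333.
Consumer surplus is the triangle under demand above P_b: (1/2)(5.5333)(147 - 127.6333) = 53.5811.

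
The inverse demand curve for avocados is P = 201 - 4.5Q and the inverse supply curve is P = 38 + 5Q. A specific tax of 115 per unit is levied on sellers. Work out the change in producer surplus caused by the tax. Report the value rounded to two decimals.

-672.16

Pre-tax equilibrium: 201 - 4.5Q = 38 + 5Q gives Q* = 17.1579, P* = 123.7895.
A tax on sellers shifts supply up by 115: 201 - 4.5Q = 38 + 5Q + 115, so Q_t = 5.0526. Buyers pay P_b = 178.2632; sellers receive P_s = P_b - 115 = 63.2632.
Producers lose the trapezoid between P_s and P* out to Q_t plus the triangle from Q_t to Q*: change in PS = 63.8227 - 735.9834 = -672.1607.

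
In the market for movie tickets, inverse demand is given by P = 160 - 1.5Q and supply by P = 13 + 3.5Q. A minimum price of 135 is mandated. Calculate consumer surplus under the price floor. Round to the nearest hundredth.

208.33

Free-market equilibrium: 160 - 1.5Q = 13 + 3.5Q gives Q* = 29.4, P* = 115.9.
At P = 135, buyers demand (160 - 135)/1.5 = 16.6667 while sellers would supply more, so the quantity traded is 16.6667 at price 135.
CS is the triangle under demand above 135: (1/2)(16.6667)(160 - 135) = 208.3333.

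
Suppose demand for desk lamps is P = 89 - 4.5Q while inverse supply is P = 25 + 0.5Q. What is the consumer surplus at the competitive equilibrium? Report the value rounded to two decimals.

Equilibrium: 89 - 4.5Q = 25 + 0.5Q, so Q* = 12.8 and P* = 31.4.
The demand choke price is 89, so CS = (1/2)(Q*)(89 - P*) = (1/2)(12.8)(57.6) = 368.64.

368.64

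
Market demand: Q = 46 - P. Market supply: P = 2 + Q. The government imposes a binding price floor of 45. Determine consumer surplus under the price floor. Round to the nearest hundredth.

0.50

Rewriting demand in inverse form: P = 46 - Q.
Without the control, 46 - Q = 2 + Q so Q* = 22 and P* = 24.
At the floor price 45, quantity demanded is (46 - 45)/1 = 1; demand is the short side, so Q = 1 trades at P = 45.
CS is the triangle under demand above 45: (1/2)(1)(46 - 45) = 0.5.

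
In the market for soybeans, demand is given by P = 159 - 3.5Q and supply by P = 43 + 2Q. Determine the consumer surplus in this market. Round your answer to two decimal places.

Equilibrium: 159 - 3.5Q = 43 + 2Q, so Q* = 21.0909 and P* = 85.1818.
The demand choke price is 159, so CS = (1/2)(Q*)(159 - P*) = (1/2)(21.0909)(73.8182) = 778.4463.

778.45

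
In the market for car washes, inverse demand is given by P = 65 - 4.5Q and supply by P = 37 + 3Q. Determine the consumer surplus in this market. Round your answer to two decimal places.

31.36

Equilibrium: 65 - 4.5Q = 37 + 3Q, so Q* = 3.7333 and P* = 48.2.
The demand choke price is 65, so CS = (1/2)(Q*)(65 - P*) = (1/2)(3.7333)(16.8) = 31.36.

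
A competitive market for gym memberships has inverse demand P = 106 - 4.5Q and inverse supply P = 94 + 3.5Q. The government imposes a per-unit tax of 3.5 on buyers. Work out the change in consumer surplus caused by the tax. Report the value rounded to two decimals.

-2.52

Without the tax, 106 - 4.5Q = 94 + 3.5Q so Q* = 1.5 and P* = 99.25.
With the tax, buyers' net willingness to pay falls by 3.5: (106 - 3.5) - 4.5Q = 94 + 3.5Q, so Q_t = 1.0625. Buyers pay P_b = 101.2188; sellers receive P_s = P_b - 3.5 = 97.7188.
CS falls from (1/2)(1.5)(6.75) = 5.0625 to (1/2)(1.0625)(4.7812) = 2.54, a change of -2.5225.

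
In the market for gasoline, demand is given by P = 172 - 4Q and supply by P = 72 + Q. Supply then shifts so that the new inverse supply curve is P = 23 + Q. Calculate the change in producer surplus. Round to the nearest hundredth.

244.02

Initial equilibrium: Q_0 = 20, P_0 = 92; CS_0 = (1/2)(20)(80) = 800, PS_0 = (1/2)(20)(20) = 200.
New equilibrium: 172 - 4Q = 23 + Q gives Q_1 = 29.8, P_1 = 52.8; CS_1 = 1776.08, PS_1 = 444.02.
Change in producer surplus = 444.02 - 200 = 244.02.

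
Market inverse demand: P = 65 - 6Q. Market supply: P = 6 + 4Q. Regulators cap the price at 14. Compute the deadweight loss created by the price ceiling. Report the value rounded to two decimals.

76.05

Free-market equilibrium: 65 - 6Q = 6 + 4Q gives Q* = 5.9, P* = 29.6.
At P = 14, sellers supply (14 - 6)/4 = 2 while buyers want more, so the quantity traded is 2 at price 14.
At Q = 2 the demand price is 53 and the supply price is 14. Deadweight loss is the triangle between the curves from 2 to 5.9: (1/2)(53 - 14)(5.9 - 2) = 76.05.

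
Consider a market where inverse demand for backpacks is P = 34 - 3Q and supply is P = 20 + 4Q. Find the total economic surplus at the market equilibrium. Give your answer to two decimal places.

14.00

Setting demand equal to supply, 14 = 7Q, so Q* = 2 and P* = 28.
Total surplus is the full triangle between the curves from 0 to Q*: (1/2)(2)(34 - 20) = 14.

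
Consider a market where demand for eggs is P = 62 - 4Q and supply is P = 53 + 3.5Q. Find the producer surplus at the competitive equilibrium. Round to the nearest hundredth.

2.52

Set 62 - 4Q = 53 + 3.5Q, which gives 9 = 7.5Q, so Q* = 1.2 and P* = 62 - 4(1.2) = 57.2.
Producer surplus is the triangle above supply below P*: (1/2)(1.2)(57.2 - 53) = (1/2)(1.2)(4.2) = 2.52.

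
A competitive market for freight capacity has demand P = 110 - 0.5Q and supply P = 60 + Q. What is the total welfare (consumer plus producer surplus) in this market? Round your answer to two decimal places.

833.33

Setting demand equal to supply, 50 = 1.5Q, so Q* = 33.3333 and P* = 93.3333.
Total surplus is the full triangle between the curves from 0 to Q*: (1/2)(33.3333)(110 - 60) = 833.3333.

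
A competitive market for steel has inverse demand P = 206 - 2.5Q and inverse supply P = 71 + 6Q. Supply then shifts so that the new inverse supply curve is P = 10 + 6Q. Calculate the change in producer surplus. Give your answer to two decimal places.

838.38

Initial equilibrium: Q_0 = 15.8824, P_0 = 166.2941; CS_0 = (1/2)(15.8824)(39.7059) = 315.3114, PS_0 = (1/2)(15.8824)(95.2941) = 756.7474.
New equilibrium: 206 - 2.5Q = 10 + 6Q gives Q_1 = 23.0588, P_1 = 148.3529; CS_1 = 664.6367, PS_1 = 1595.128.
Change in producer surplus = 1595.128 - 756.7474 = 838.3806.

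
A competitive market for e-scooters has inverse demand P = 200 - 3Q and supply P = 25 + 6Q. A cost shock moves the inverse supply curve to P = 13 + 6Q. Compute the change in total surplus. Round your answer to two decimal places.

Initial equilibrium: Q_0 = 19.4444, P_0 = 141.6667; CS_0 = (1/2)(19.4444)(58.3333) = 567.1296, PS_0 = (1/2)(19.4444)(116.6667) = 1134.2593.
New equilibrium: 200 - 3Q = 13 + 6Q gives Q_1 = 20.7778, P_1 = 137.6667; CS_1 = 647.5741, PS_1 = 1295.1481.
Change in total surplus = (647.5741 + 1295.1481) - (567.1296 + 1134.2593) = 241.3333.

241.33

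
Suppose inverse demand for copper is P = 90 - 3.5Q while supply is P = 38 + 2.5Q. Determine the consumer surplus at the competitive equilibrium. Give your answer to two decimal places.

Set 90 - 3.5Q = 38 + 2.5Q, which gives 52 = 6Q, so Q* = 8.6667 and P* = 90 - 3.5(8.6667) = 59.6667.
CS is the area between the demand curve and P* from 0 to Q*: (1/2)(8.6667)(30.3333) = 131.4444.

131.44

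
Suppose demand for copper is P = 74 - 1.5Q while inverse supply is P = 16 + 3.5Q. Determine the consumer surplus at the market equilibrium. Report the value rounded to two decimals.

100.92

Equilibrium: 74 - 1.5Q = 16 + 3.5Q, so Q* = 11.6 and P* = 56.6.
Consumer surplus is the triangle under demand above P*: (1/2)(11.6)(74 - 56.6) = (1/2)(11.6)(17.4) = 100.92.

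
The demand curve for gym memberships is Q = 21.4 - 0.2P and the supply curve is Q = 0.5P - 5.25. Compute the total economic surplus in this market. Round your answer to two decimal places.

665.16

Rewriting demand in inverse form: P = 107 - 5Q.
Rewriting supply in inverse form: P = 10.5 + 2Q.
Equilibrium: 107 - 5Q = 10.5 + 2Q, so Q* = 13.7857 and P* = 38.0714.
CS = (1/2)(13.7857)(68.9286) = 475.1148 and PS = (1/2)(13.7857)(27.5714) = 190.0459, so total surplus = 665.1607.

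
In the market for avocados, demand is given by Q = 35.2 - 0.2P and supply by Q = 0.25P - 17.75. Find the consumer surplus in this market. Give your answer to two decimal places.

340.28

Rewriting demand in inverse form: P = 176 - 5Q.
Rewriting supply in inverse form: P = 71 + 4Q.
Equilibrium: 176 - 5Q = 71 + 4Q, so Q* = 11.6667 and P* = 117.6667.
The demand choke price is 176, so CS = (1/2)(Q*)(176 - P*) = (1/2)(11.6667)(58.3333) = 340.2778.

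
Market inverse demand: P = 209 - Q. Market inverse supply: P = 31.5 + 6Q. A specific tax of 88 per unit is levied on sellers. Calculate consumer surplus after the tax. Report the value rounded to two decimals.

Pre-tax equilibrium: 209 - Q = 31.5 + 6Q gives Q* = 25.3571, P* = 183.6429.
A tax on sellers shifts supply up by 88: 209 - Q = 31.5 + 6Q + 88, so Q_t = 12.7857. Buyers pay P_b = 196.2143; sellers receive P_s = P_b - 88 = 108.2143.
Consumer surplus is the triangle under demand above P_b: (1/2)(12.7857)(209 - 196.2143) = 81.7372.

81.74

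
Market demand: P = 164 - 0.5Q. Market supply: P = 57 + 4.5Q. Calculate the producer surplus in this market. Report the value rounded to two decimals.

1030.41

Set 164 - 0.5Q = 57 + 4.5Q, which gives 107 = 5Q, so Q* = 21.4 and P* = 164 - 0.5(21.4) = 153.3.
Producer surplus is the triangle above supply below P*: (1/2)(21.4)(153.3 - 57) = (1/2)(21.4)(96.3) = 1030.41.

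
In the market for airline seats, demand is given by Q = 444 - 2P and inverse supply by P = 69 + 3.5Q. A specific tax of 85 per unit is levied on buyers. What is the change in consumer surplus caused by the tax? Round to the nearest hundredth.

Rewriting demand in inverse form: P = 222 - 0.5Q.
Pre-tax equilibrium: 222 - 0.5Q = 69 + 3.5Q gives Q* = 38.25, P* = 202.875.
A tax on buyers shifts demand down by 85: (222 - 85) - 0.5Q = 69 + 3.5Q, so Q_t = 17. Buyers pay P_b = 213.5; sellers receive P_s = P_b - 85 = 128.5.
Consumers lose the trapezoid between P* and P_b out to Q_t plus the triangle from Q_t to Q*: change in CS = 72.25 - 365.7656 = -293.5156.

-293.52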